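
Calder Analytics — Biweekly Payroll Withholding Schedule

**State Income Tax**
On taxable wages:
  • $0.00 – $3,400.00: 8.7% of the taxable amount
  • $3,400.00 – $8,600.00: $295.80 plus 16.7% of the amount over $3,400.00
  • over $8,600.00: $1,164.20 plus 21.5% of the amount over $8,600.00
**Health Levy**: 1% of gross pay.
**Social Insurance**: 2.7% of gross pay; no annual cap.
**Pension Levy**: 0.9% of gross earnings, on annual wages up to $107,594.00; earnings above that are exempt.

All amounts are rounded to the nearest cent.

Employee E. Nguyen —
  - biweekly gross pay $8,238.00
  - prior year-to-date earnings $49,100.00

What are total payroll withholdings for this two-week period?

$1,482.70

State Income Tax: taxable = $8,238.00
  $295.80 + 16.7% × ($8,238.00 − $3,400.00) = $295.80 + 16.7% × $4,838.00 = $1,103.75
Health Levy: 1% × $8,238.00 = $82.38
Social Insurance: 2.7% × $8,238.00 = $222.43
Pension Levy: 0.9% × $8,238.00 = $74.14
Total: $1,103.75 + $82.38 + $222.43 + $74.14 = $1,482.70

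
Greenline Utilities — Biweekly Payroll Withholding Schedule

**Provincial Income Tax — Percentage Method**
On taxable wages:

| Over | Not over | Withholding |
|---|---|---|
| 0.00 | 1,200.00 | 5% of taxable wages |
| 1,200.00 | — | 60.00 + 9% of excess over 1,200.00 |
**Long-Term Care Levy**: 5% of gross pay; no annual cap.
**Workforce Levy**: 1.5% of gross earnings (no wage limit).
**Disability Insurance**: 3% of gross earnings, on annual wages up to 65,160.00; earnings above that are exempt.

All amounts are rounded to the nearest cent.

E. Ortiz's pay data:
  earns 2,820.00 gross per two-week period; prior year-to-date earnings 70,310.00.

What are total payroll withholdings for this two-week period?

389.10

Provincial Income Tax: taxable = 2,820.00
  60.00 + 9% × (2,820.00 − 1,200.00) = 60.00 + 9% × 1,620.00 = 205.80
Long-Term Care Levy: 5% × 2,820.00 = 141.00
Workforce Levy: 1.5% × 2,820.00 = 42.30
Disability Insurance: YTD 70,310.00 ≥ cap 65,160.00 → 0.00
Total: 205.80 + 141.00 + 42.30 + 0.00 = 389.10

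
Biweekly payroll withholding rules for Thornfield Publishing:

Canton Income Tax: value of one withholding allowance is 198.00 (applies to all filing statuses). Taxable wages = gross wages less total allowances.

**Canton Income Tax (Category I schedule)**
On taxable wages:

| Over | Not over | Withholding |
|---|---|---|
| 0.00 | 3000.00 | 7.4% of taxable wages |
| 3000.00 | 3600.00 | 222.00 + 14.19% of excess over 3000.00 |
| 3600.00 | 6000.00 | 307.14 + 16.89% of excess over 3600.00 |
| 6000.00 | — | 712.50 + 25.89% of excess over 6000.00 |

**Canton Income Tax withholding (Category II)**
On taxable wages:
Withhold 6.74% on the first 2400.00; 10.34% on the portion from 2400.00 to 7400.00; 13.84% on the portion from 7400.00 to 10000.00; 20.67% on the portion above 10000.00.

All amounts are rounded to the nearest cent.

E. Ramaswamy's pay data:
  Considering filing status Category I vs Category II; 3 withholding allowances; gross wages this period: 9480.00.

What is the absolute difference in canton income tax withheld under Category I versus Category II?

Canton Income Tax (Category I): taxable = 9480.00 − 3×198.00 = 8886.00
  712.50 + 25.89% × (8886.00 − 6000.00) = 712.50 + 25.89% × 2886.00 = 1459.69
Canton Income Tax (Category II): taxable = 9480.00 − 3×198.00 = 8886.00
  678.76 + 13.84% × (8886.00 − 7400.00) = 678.76 + 13.84% × 1486.00 = 884.42
Difference: |1459.69 − 884.42| = 575.27 (higher under Category I)

575.27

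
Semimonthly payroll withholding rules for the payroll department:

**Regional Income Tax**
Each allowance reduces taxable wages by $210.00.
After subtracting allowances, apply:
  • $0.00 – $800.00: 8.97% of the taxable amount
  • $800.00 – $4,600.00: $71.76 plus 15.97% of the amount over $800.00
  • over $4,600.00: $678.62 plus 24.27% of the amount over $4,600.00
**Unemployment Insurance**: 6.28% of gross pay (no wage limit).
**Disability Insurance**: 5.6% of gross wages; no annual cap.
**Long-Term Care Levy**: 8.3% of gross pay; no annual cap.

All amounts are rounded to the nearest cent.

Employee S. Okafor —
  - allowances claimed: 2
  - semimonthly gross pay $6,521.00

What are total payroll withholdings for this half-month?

$2,358.85

Regional Income Tax: taxable = $6,521.00 − 2×$210.00 = $6,101.00
  $678.62 + 24.27% × ($6,101.00 − $4,600.00) = $678.62 + 24.27% × $1,501.00 = $1,042.91
Unemployment Insurance: 6.28% × $6,521.00 = $409.52
Disability Insurance: 5.6% × $6,521.00 = $365.18
Long-Term Care Levy: 8.3% × $6,521.00 = $541.24
Total: $1,042.91 + $409.52 + $365.18 + $541.24 = $2,358.85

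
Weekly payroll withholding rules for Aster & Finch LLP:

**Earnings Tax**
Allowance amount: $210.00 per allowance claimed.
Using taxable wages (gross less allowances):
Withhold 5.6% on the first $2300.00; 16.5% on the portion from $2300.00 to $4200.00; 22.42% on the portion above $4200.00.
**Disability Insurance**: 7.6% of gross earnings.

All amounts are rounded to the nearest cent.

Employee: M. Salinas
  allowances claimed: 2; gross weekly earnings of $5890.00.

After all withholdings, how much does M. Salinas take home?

$4715.33

Earnings Tax: taxable = $5890.00 − 2×$210.00 = $5470.00
  $442.30 + 22.42% × ($5470.00 − $4200.00) = $442.30 + 22.42% × $1270.00 = $727.03
Disability Insurance: 7.6% × $5890.00 = $447.64
Total withheld: $727.03 + $447.64 = $1174.67
Net pay: $5890.00 − $1174.67 = $4715.33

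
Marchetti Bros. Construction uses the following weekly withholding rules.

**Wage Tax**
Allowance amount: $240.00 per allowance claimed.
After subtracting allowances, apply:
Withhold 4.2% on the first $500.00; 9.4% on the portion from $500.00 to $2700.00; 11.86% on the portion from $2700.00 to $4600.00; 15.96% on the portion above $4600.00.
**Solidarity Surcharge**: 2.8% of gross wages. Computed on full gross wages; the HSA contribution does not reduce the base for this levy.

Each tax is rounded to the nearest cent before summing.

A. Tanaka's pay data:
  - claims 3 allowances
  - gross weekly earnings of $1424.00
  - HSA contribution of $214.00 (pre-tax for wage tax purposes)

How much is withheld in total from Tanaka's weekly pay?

$60.45

Wage Tax: taxable = $1424.00 − $214.00 − 3×$240.00 = $490.00
  4.2% × $490.00 = $20.58
Solidarity Surcharge: 2.8% × $1424.00 = $39.87
Total: $20.58 + $39.87 = $60.45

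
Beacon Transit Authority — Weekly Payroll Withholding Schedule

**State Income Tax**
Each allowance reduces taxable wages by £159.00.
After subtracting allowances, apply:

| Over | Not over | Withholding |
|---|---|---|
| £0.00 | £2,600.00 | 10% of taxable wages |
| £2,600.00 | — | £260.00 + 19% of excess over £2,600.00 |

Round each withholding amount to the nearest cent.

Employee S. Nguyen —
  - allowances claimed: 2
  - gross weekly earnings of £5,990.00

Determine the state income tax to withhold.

State Income Tax: taxable = £5,990.00 − 2×£159.00 = £5,672.00
  £260.00 + 19% × (£5,672.00 − £2,600.00) = £260.00 + 19% × £3,072.00 = £843.68

£843.68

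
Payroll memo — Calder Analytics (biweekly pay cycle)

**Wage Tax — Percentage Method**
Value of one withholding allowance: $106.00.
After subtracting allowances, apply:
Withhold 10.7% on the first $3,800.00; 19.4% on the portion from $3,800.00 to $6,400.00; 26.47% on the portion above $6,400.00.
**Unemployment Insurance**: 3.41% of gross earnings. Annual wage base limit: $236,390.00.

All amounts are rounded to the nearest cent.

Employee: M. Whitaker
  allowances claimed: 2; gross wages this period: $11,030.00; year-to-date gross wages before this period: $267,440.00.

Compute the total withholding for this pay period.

$2,080.44

Wage Tax: taxable = $11,030.00 − 2×$106.00 = $10,818.00
  $911.00 + 26.47% × ($10,818.00 − $6,400.00) = $911.00 + 26.47% × $4,418.00 = $2,080.44
Unemployment Insurance: YTD $267,440.00 ≥ cap $236,390.00 → $0.00
Total: $2,080.44 + $0.00 = $2,080.44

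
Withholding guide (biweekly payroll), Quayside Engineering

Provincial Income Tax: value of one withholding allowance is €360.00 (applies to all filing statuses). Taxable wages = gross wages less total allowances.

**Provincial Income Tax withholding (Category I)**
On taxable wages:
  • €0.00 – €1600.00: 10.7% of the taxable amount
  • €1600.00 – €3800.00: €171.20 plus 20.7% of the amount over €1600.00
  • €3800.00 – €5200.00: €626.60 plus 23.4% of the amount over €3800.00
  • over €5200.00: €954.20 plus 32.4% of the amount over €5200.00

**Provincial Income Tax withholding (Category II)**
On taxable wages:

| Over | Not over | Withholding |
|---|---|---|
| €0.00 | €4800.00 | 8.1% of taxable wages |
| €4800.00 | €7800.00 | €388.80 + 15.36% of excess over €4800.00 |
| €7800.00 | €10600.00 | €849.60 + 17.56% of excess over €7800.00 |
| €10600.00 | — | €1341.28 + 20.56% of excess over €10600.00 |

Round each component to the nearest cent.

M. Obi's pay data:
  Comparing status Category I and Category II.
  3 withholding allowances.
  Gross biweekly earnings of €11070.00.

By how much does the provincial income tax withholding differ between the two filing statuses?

Provincial Income Tax (Category I): taxable = €11070.00 − 3×€360.00 = €9990.00
  €954.20 + 32.4% × (€9990.00 − €5200.00) = €954.20 + 32.4% × €4790.00 = €2506.16
Provincial Income Tax (Category II): taxable = €11070.00 − 3×€360.00 = €9990.00
  €849.60 + 17.56% × (€9990.00 − €7800.00) = €849.60 + 17.56% × €2190.00 = €1234.16
Difference: |€2506.16 − €1234.16| = €1272.00 (higher under Category I)

€1272.00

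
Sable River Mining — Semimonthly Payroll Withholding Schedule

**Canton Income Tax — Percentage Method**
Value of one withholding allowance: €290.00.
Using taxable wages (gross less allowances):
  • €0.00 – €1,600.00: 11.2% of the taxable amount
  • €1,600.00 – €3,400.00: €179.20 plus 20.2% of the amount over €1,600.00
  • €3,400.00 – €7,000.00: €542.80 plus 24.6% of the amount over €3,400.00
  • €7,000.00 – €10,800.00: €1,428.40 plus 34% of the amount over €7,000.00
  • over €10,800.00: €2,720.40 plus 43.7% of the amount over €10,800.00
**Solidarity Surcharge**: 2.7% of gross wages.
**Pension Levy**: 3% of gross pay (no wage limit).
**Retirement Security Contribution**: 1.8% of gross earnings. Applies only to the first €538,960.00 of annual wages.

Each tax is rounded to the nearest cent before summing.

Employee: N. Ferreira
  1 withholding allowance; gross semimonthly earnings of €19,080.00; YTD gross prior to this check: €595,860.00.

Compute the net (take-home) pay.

€11,780.41

Canton Income Tax: taxable = €19,080.00 − 1×€290.00 = €18,790.00
  €2,720.40 + 43.7% × (€18,790.00 − €10,800.00) = €2,720.40 + 43.7% × €7,990.00 = €6,212.03
Solidarity Surcharge: 2.7% × €19,080.00 = €515.16
Pension Levy: 3% × €19,080.00 = €572.40
Retirement Security Contribution: YTD €595,860.00 ≥ cap €538,960.00 → €0.00
Total withheld: €6,212.03 + €515.16 + €572.40 + €0.00 = €7,299.59
Net pay: €19,080.00 − €7,299.59 = €11,780.41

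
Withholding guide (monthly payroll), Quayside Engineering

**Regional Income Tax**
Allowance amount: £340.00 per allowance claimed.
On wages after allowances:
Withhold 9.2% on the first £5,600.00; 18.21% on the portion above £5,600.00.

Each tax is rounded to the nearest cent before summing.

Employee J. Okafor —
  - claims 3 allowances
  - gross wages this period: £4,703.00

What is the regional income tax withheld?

Regional Income Tax: taxable = £4,703.00 − 3×£340.00 = £3,683.00
  9.2% × £3,683.00 = £338.84

£338.84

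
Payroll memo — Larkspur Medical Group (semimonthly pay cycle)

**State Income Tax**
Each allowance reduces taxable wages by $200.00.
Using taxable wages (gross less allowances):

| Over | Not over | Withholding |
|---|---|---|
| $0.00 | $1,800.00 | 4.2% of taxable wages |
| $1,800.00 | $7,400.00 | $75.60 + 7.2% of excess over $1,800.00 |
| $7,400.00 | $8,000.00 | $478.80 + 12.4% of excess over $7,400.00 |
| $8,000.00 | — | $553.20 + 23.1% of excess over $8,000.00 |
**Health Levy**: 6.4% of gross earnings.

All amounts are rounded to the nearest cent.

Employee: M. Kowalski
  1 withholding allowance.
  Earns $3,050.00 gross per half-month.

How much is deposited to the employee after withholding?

State Income Tax: taxable = $3,050.00 − 1×$200.00 = $2,850.00
  $75.60 + 7.2% × ($2,850.00 − $1,800.00) = $75.60 + 7.2% × $1,050.00 = $151.20
Health Levy: 6.4% × $3,050.00 = $195.20
Total withheld: $151.20 + $195.20 = $346.40
Net pay: $3,050.00 − $346.40 = $2,703.60

$2,703.60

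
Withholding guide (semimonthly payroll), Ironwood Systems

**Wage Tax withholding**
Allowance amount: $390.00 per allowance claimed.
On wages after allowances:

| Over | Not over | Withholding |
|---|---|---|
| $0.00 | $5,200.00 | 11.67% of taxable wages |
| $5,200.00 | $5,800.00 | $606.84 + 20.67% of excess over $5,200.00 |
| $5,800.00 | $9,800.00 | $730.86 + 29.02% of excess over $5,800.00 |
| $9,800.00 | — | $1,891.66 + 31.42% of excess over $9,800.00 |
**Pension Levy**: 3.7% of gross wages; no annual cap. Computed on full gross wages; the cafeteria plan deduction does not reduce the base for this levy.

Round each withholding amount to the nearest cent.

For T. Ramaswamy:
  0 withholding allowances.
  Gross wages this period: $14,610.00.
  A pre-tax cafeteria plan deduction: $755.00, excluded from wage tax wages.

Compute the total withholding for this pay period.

$3,706.31

Wage Tax: taxable = $14,610.00 − $755.00 = $13,855.00
  $1,891.66 + 31.42% × ($13,855.00 − $9,800.00) = $1,891.66 + 31.42% × $4,055.00 = $3,165.74
Pension Levy: 3.7% × $14,610.00 = $540.57
Total: $3,165.74 + $540.57 = $3,706.31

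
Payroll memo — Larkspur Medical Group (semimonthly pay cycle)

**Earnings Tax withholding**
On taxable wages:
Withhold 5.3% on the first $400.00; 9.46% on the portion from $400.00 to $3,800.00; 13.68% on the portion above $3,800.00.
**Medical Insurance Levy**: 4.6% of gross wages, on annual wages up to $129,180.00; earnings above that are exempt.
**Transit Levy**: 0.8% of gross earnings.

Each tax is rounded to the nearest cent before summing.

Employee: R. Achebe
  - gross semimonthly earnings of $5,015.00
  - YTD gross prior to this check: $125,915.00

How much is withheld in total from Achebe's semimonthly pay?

$699.36

Earnings Tax: taxable = $5,015.00
  $342.84 + 13.68% × ($5,015.00 − $3,800.00) = $342.84 + 13.68% × $1,215.00 = $509.05
Medical Insurance Levy: cap $129,180.00 − YTD $125,915.00 = $3,265.00 subject; 4.6% × $3,265.00 = $150.19
Transit Levy: 0.8% × $5,015.00 = $40.12
Total: $509.05 + $150.19 + $40.12 = $699.36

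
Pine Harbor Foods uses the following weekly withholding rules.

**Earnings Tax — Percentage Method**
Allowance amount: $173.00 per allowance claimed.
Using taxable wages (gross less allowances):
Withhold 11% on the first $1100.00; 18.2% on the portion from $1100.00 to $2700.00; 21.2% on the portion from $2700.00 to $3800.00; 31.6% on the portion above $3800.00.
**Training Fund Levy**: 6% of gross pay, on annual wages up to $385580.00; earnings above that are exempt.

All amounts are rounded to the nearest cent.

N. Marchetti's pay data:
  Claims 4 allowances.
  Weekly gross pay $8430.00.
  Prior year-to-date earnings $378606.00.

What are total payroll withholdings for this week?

Earnings Tax: taxable = $8430.00 − 4×$173.00 = $7738.00
  $645.40 + 31.6% × ($7738.00 − $3800.00) = $645.40 + 31.6% × $3938.00 = $1889.81
Training Fund Levy: cap $385580.00 − YTD $378606.00 = $6974.00 subject; 6% × $6974.00 = $418.44
Total: $1889.81 + $418.44 = $2308.25

$2308.25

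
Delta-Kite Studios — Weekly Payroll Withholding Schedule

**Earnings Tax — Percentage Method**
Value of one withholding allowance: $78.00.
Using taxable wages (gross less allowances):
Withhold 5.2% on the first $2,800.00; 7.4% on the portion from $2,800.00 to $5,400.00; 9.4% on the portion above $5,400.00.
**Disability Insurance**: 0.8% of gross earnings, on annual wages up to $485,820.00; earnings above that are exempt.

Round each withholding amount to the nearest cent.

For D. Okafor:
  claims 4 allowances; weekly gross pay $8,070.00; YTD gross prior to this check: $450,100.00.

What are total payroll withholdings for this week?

$624.21

Earnings Tax: taxable = $8,070.00 − 4×$78.00 = $7,758.00
  $338.00 + 9.4% × ($7,758.00 − $5,400.00) = $338.00 + 9.4% × $2,358.00 = $559.65
Disability Insurance: 0.8% × $8,070.00 = $64.56
Total: $559.65 + $64.56 = $624.21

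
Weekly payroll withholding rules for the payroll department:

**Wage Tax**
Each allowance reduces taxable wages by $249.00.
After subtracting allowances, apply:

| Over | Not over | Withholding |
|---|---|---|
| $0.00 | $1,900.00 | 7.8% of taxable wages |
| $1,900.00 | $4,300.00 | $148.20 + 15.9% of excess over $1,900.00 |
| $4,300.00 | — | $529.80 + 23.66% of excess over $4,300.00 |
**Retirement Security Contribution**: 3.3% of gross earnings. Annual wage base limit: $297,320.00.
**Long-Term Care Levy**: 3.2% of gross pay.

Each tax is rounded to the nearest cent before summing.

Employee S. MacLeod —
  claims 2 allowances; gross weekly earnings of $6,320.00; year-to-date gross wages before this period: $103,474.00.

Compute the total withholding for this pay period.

$1,300.71

Wage Tax: taxable = $6,320.00 − 2×$249.00 = $5,822.00
  $529.80 + 23.66% × ($5,822.00 − $4,300.00) = $529.80 + 23.66% × $1,522.00 = $889.91
Retirement Security Contribution: 3.3% × $6,320.00 = $208.56
Long-Term Care Levy: 3.2% × $6,320.00 = $202.24
Total: $889.91 + $208.56 + $202.24 = $1,300.71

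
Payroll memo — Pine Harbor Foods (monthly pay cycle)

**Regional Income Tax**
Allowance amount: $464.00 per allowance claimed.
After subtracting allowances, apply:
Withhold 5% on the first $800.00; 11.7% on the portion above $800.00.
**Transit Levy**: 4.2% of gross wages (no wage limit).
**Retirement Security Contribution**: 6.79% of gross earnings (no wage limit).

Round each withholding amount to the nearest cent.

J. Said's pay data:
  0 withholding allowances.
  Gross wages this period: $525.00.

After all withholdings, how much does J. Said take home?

$441.05

Regional Income Tax: taxable = $525.00
  5% × $525.00 = $26.25
Transit Levy: 4.2% × $525.00 = $22.05
Retirement Security Contribution: 6.79% × $525.00 = $35.65
Total withheld: $26.25 + $22.05 + $35.65 = $83.95
Net pay: $525.00 − $83.95 = $441.05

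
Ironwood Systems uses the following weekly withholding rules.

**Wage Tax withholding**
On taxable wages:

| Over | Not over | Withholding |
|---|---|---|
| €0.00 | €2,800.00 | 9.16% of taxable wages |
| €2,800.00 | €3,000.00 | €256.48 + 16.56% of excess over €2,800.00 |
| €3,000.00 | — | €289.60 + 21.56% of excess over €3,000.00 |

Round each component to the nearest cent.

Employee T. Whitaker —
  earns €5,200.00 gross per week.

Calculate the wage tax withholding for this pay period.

Wage Tax: taxable = €5,200.00
  €289.60 + 21.56% × (€5,200.00 − €3,000.00) = €289.60 + 21.56% × €2,200.00 = €763.92

€763.92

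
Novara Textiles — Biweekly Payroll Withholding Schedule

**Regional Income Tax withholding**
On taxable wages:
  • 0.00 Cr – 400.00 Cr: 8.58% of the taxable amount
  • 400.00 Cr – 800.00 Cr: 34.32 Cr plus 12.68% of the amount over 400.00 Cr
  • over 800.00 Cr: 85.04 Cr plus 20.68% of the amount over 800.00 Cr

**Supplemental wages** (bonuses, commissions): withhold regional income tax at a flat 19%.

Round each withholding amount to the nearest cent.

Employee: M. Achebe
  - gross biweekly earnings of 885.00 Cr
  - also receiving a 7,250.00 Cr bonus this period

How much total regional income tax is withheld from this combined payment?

1,480.12 Cr

Regional Income Tax: taxable = 885.00 Cr
  85.04 Cr + 20.68% × (885.00 Cr − 800.00 Cr) = 85.04 Cr + 20.68% × 85.00 Cr = 102.62 Cr
Supplemental (19% flat on bonus): 19% × 7,250.00 Cr = 1,377.50 Cr
Total regional income tax: 102.62 Cr + 1,377.50 Cr = 1,480.12 Cr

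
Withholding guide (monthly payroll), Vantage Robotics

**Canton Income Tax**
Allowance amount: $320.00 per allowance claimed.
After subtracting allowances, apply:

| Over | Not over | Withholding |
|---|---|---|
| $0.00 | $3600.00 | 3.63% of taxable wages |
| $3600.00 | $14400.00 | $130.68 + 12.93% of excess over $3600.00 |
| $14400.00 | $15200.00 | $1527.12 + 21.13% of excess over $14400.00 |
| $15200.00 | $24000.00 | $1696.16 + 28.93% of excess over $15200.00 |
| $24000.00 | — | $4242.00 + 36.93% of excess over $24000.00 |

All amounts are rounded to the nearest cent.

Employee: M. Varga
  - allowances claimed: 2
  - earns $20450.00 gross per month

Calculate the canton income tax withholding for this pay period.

$3029.83

Canton Income Tax: taxable = $20450.00 − 2×$320.00 = $19810.00
  $1696.16 + 28.93% × ($19810.00 − $15200.00) = $1696.16 + 28.93% × $4610.00 = $3029.83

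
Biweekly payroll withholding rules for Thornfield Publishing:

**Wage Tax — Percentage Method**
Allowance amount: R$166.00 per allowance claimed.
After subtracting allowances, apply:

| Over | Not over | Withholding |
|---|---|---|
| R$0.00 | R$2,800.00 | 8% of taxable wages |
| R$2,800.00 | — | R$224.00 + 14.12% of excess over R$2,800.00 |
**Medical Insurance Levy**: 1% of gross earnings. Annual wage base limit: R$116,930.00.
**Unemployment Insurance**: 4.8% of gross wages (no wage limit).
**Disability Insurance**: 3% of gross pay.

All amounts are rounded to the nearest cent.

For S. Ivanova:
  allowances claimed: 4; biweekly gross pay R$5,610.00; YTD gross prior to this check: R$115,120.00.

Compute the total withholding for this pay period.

Wage Tax: taxable = R$5,610.00 − 4×R$166.00 = R$4,946.00
  R$224.00 + 14.12% × (R$4,946.00 − R$2,800.00) = R$224.00 + 14.12% × R$2,146.00 = R$527.02
Medical Insurance Levy: cap R$116,930.00 − YTD R$115,120.00 = R$1,810.00 subject; 1% × R$1,810.00 = R$18.10
Unemployment Insurance: 4.8% × R$5,610.00 = R$269.28
Disability Insurance: 3% × R$5,610.00 = R$168.30
Total: R$527.02 + R$18.10 + R$269.28 + R$168.30 = R$982.70

R$982.70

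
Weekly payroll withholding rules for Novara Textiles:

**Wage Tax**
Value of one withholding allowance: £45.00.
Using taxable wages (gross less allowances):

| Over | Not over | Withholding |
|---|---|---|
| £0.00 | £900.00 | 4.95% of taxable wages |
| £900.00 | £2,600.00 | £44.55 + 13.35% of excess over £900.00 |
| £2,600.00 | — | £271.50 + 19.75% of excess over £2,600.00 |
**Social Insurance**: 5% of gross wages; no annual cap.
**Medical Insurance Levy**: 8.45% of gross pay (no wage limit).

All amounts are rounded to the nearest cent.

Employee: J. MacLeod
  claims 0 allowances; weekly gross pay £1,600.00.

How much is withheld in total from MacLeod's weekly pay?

Wage Tax: taxable = £1,600.00
  £44.55 + 13.35% × (£1,600.00 − £900.00) = £44.55 + 13.35% × £700.00 = £138.00
Social Insurance: 5% × £1,600.00 = £80.00
Medical Insurance Levy: 8.45% × £1,600.00 = £135.20
Total: £138.00 + £80.00 + £135.20 = £353.20

£353.20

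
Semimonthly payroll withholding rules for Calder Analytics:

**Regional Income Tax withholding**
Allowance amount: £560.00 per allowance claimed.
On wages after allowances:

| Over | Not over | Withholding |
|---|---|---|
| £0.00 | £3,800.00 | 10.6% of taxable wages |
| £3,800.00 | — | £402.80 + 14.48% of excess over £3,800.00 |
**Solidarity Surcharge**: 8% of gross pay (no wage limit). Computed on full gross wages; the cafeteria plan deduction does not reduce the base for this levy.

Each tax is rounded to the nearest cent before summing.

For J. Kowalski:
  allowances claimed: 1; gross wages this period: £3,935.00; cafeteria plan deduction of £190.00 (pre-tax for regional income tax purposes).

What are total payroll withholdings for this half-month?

Regional Income Tax: taxable = £3,935.00 − £190.00 − 1×£560.00 = £3,185.00
  10.6% × £3,185.00 = £337.61
Solidarity Surcharge: 8% × £3,935.00 = £314.80
Total: £337.61 + £314.80 = £652.41

£652.41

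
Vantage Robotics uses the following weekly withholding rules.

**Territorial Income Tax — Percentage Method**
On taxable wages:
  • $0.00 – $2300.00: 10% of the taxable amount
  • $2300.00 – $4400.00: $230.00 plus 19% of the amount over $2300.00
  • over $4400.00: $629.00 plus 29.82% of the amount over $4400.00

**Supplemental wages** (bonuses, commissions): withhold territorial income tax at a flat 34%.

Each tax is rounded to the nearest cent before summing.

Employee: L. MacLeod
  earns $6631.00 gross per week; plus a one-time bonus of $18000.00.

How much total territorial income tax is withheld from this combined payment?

$7414.28

Territorial Income Tax: taxable = $6631.00
  $629.00 + 29.82% × ($6631.00 − $4400.00) = $629.00 + 29.82% × $2231.00 = $1294.28
Supplemental (34% flat on bonus): 34% × $18000.00 = $6120.00
Total territorial income tax: $1294.28 + $6120.00 = $7414.28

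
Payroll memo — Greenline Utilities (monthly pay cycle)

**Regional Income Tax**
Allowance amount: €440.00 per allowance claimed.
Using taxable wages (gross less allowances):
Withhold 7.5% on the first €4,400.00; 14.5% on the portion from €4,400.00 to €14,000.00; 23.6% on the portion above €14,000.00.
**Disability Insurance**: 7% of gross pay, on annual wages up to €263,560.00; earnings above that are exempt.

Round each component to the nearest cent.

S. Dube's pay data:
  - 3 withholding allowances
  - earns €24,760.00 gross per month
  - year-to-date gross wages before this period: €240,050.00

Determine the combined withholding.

€5,595.54

Regional Income Tax: taxable = €24,760.00 − 3×€440.00 = €23,440.00
  €1,722.00 + 23.6% × (€23,440.00 − €14,000.00) = €1,722.00 + 23.6% × €9,440.00 = €3,949.84
Disability Insurance: cap €263,560.00 − YTD €240,050.00 = €23,510.00 subject; 7% × €23,510.00 = €1,645.70
Total: €3,949.84 + €1,645.70 = €5,595.54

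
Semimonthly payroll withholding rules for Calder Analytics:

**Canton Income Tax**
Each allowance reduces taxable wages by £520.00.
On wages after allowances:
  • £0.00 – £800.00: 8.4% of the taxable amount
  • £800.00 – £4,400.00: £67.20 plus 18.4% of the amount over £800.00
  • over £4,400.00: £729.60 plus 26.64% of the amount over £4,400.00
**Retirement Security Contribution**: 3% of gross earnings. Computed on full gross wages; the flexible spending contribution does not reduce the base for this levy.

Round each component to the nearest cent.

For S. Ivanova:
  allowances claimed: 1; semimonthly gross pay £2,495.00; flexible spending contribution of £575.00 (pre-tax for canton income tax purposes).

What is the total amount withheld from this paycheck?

£252.45

Canton Income Tax: taxable = £2,495.00 − £575.00 − 1×£520.00 = £1,400.00
  £67.20 + 18.4% × (£1,400.00 − £800.00) = £67.20 + 18.4% × £600.00 = £177.60
Retirement Security Contribution: 3% × £2,495.00 = £74.85
Total: £177.60 + £74.85 = £252.45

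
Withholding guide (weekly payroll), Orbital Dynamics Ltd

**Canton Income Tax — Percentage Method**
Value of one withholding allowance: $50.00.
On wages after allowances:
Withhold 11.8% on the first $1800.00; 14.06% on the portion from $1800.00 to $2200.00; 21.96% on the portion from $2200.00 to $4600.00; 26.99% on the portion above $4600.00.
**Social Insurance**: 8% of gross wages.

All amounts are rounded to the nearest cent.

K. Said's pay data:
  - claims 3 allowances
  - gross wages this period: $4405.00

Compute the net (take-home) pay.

$3332.68

Canton Income Tax: taxable = $4405.00 − 3×$50.00 = $4255.00
  $268.64 + 21.96% × ($4255.00 − $2200.00) = $268.64 + 21.96% × $2055.00 = $719.92
Social Insurance: 8% × $4405.00 = $352.40
Total withheld: $719.92 + $352.40 = $1072.32
Net pay: $4405.00 − $1072.32 = $3332.68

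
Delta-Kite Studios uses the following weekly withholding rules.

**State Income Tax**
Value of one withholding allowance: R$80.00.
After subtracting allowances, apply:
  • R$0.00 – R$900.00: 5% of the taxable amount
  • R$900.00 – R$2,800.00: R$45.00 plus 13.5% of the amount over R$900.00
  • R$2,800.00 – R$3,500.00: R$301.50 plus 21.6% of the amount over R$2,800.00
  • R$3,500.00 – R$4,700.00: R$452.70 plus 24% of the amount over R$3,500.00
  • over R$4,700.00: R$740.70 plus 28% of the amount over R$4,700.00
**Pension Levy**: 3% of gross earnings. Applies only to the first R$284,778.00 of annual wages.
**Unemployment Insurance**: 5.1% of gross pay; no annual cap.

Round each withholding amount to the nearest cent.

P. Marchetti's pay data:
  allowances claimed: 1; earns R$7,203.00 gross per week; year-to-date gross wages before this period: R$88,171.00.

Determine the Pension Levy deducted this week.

R$216.09

Pension Levy: 3% × R$7,203.00 = R$216.09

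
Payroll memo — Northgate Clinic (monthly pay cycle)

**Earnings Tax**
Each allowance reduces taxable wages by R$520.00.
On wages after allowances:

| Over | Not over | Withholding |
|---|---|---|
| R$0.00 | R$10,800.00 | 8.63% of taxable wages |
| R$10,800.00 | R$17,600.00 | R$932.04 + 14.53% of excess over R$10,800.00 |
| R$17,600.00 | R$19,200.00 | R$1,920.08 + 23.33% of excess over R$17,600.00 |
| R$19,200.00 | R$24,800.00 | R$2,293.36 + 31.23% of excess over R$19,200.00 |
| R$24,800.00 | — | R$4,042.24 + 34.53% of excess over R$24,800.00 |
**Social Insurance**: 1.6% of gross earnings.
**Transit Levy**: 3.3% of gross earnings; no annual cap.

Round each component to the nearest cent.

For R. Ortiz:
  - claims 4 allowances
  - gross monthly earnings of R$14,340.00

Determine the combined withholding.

R$1,846.84

Earnings Tax: taxable = R$14,340.00 − 4×R$520.00 = R$12,260.00
  R$932.04 + 14.53% × (R$12,260.00 − R$10,800.00) = R$932.04 + 14.53% × R$1,460.00 = R$1,144.18
Social Insurance: 1.6% × R$14,340.00 = R$229.44
Transit Levy: 3.3% × R$14,340.00 = R$473.22
Total: R$1,144.18 + R$229.44 + R$473.22 = R$1,846.84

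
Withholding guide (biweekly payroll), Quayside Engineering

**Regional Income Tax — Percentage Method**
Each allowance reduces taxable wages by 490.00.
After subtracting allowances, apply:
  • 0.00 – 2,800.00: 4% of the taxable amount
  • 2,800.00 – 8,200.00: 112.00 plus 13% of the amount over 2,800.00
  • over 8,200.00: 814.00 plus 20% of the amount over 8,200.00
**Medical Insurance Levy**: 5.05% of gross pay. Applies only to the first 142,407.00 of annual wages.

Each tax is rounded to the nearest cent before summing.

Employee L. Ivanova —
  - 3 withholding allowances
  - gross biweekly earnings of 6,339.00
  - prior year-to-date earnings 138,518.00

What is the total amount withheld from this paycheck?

Regional Income Tax: taxable = 6,339.00 − 3×490.00 = 4,869.00
  112.00 + 13% × (4,869.00 − 2,800.00) = 112.00 + 13% × 2,069.00 = 380.97
Medical Insurance Levy: cap 142,407.00 − YTD 138,518.00 = 3,889.00 subject; 5.05% × 3,889.00 = 196.39
Total: 380.97 + 196.39 = 577.36

577.36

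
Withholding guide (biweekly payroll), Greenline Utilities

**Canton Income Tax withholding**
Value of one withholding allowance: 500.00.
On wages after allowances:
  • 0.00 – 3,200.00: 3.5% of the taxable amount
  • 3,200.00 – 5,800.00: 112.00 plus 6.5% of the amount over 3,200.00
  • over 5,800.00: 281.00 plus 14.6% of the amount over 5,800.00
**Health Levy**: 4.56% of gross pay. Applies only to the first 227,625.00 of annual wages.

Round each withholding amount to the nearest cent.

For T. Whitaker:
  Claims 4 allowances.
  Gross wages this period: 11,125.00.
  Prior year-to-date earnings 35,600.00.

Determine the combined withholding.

Canton Income Tax: taxable = 11,125.00 − 4×500.00 = 9,125.00
  281.00 + 14.6% × (9,125.00 − 5,800.00) = 281.00 + 14.6% × 3,325.00 = 766.45
Health Levy: 4.56% × 11,125.00 = 507.30
Total: 766.45 + 507.30 = 1,273.75

1,273.75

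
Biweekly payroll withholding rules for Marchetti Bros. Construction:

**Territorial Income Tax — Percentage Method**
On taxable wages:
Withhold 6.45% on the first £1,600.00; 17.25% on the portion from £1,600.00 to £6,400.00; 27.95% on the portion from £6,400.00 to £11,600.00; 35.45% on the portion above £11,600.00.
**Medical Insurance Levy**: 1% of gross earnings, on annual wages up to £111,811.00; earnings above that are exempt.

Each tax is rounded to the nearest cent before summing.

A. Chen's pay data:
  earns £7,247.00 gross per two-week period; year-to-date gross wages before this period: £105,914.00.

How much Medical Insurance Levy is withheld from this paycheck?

Medical Insurance Levy: cap £111,811.00 − YTD £105,914.00 = £5,897.00 subject; 1% × £5,897.00 = £58.97

£58.97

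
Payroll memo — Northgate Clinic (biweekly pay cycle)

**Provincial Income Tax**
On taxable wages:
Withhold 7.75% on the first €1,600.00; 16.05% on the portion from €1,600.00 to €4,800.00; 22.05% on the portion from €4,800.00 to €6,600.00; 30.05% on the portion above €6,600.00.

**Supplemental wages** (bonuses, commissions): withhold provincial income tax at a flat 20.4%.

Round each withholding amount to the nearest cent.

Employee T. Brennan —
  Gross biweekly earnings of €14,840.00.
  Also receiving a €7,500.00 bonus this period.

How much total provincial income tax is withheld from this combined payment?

Provincial Income Tax: taxable = €14,840.00
  €1,034.50 + 30.05% × (€14,840.00 − €6,600.00) = €1,034.50 + 30.05% × €8,240.00 = €3,510.62
Supplemental (20.4% flat on bonus): 20.4% × €7,500.00 = €1,530.00
Total provincial income tax: €3,510.62 + €1,530.00 = €5,040.62

€5,040.62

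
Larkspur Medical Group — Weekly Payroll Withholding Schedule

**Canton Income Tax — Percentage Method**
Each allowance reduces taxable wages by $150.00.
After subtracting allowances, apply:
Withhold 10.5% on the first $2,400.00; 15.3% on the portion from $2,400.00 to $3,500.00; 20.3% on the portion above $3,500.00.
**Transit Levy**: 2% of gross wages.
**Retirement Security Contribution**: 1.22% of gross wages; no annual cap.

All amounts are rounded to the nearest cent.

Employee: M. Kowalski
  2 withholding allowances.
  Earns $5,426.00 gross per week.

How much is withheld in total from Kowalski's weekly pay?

$925.10

Canton Income Tax: taxable = $5,426.00 − 2×$150.00 = $5,126.00
  $420.30 + 20.3% × ($5,126.00 − $3,500.00) = $420.30 + 20.3% × $1,626.00 = $750.38
Transit Levy: 2% × $5,426.00 = $108.52
Retirement Security Contribution: 1.22% × $5,426.00 = $66.20
Total: $750.38 + $108.52 + $66.20 = $925.10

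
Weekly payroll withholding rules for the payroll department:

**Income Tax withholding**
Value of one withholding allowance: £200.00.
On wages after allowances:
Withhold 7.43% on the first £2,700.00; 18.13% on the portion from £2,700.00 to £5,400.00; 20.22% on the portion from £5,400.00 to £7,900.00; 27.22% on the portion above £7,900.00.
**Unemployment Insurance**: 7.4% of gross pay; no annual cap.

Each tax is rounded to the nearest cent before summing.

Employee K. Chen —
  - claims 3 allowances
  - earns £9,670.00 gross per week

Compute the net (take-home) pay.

£7,440.33

Income Tax: taxable = £9,670.00 − 3×£200.00 = £9,070.00
  £1,195.62 + 27.22% × (£9,070.00 − £7,900.00) = £1,195.62 + 27.22% × £1,170.00 = £1,514.09
Unemployment Insurance: 7.4% × £9,670.00 = £715.58
Total withheld: £1,514.09 + £715.58 = £2,229.67
Net pay: £9,670.00 − £2,229.67 = £7,440.33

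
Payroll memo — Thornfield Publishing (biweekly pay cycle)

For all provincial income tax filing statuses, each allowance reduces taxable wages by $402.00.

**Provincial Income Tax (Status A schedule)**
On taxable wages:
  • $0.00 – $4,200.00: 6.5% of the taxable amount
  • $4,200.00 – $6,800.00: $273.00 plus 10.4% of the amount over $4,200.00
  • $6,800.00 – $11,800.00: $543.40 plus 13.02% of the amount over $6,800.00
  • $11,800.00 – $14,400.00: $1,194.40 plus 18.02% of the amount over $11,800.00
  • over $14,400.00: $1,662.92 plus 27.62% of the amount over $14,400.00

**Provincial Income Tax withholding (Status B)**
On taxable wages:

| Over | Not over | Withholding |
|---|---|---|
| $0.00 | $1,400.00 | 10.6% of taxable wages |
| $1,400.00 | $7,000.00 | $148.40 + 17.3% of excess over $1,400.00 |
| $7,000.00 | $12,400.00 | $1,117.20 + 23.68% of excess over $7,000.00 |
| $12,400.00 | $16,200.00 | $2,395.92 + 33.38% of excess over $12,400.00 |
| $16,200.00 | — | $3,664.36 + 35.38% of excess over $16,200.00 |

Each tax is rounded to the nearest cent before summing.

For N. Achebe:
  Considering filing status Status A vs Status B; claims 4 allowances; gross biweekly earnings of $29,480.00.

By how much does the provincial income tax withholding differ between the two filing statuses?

$2,410.02

Provincial Income Tax (Status A): taxable = $29,480.00 − 4×$402.00 = $27,872.00
  $1,662.92 + 27.62% × ($27,872.00 − $14,400.00) = $1,662.92 + 27.62% × $13,472.00 = $5,383.89
Provincial Income Tax (Status B): taxable = $29,480.00 − 4×$402.00 = $27,872.00
  $3,664.36 + 35.38% × ($27,872.00 − $16,200.00) = $3,664.36 + 35.38% × $11,672.00 = $7,793.91
Difference: |$5,383.89 − $7,793.91| = $2,410.02 (higher under Status B)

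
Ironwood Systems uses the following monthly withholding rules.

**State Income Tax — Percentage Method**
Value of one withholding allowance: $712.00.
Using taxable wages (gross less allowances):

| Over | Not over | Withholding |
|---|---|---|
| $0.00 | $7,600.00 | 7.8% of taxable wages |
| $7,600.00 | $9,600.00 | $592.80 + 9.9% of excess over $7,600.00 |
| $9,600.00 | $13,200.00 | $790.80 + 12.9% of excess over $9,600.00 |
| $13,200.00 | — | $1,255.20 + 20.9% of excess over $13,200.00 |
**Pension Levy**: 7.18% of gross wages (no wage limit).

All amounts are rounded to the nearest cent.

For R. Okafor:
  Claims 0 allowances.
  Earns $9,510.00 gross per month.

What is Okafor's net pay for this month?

$8,045.29

State Income Tax: taxable = $9,510.00
  $592.80 + 9.9% × ($9,510.00 − $7,600.00) = $592.80 + 9.9% × $1,910.00 = $781.89
Pension Levy: 7.18% × $9,510.00 = $682.82
Total withheld: $781.89 + $682.82 = $1,464.71
Net pay: $9,510.00 − $1,464.71 = $8,045.29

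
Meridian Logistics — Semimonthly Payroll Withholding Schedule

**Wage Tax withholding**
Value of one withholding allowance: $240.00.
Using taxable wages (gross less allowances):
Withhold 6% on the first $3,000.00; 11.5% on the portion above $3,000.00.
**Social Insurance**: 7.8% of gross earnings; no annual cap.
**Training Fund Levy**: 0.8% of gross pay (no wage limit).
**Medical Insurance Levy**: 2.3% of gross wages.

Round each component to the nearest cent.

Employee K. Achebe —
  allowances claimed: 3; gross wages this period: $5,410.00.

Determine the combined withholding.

Wage Tax: taxable = $5,410.00 − 3×$240.00 = $4,690.00
  $180.00 + 11.5% × ($4,690.00 − $3,000.00) = $180.00 + 11.5% × $1,690.00 = $374.35
Social Insurance: 7.8% × $5,410.00 = $421.98
Training Fund Levy: 0.8% × $5,410.00 = $43.28
Medical Insurance Levy: 2.3% × $5,410.00 = $124.43
Total: $374.35 + $421.98 + $43.28 + $124.43 = $964.04

$964.04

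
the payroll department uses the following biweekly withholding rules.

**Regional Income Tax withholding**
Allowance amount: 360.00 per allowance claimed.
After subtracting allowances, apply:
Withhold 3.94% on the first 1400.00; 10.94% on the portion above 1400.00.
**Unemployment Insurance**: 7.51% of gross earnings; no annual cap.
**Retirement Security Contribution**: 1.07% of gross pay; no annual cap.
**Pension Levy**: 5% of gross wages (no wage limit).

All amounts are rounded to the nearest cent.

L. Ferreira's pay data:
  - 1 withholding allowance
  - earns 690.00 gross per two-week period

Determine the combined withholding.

Regional Income Tax: taxable = 690.00 − 1×360.00 = 330.00
  3.94% × 330.00 = 13.00
Unemployment Insurance: 7.51% × 690.00 = 51.82
Retirement Security Contribution: 1.07% × 690.00 = 7.38
Pension Levy: 5% × 690.00 = 34.50
Total: 13.00 + 51.82 + 7.38 + 34.50 = 106.70

106.70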